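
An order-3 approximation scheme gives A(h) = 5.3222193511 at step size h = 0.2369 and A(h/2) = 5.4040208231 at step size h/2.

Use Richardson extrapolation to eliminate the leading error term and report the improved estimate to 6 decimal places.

With r = 3 the leading error scales as h^3, so the weight is 2^3 = 8.
Weighted: 43.2321665848 − 5.3222193511 = 37.9099472337
R = 37.9099472337/7 = 5.4157067477

5.415707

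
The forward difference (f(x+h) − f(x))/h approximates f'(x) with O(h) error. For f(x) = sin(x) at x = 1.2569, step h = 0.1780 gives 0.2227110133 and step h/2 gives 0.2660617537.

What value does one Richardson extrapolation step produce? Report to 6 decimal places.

r = 1, so 2^r = 2.
Top: 2(0.2660617537) − (0.2227110133) = 0.3094124941
R = 0.3094124941/1 = 0.3094124941

0.309412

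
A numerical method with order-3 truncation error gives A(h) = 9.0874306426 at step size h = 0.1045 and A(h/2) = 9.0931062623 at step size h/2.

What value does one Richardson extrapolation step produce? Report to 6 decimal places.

9.093917

Leading term ∝ h^3; use weight 8 = 2^3.
Difference of the inputs: 9.0931062623 − 9.0874306426 = 0.0056756197
Divide by 2^3 − 1 = 7: 0.0056756197/7 = 0.0008108028
R = A(h/2) + (A(h/2) − A(h))/7 = 9.0931062623 + 0.0008108028 = 9.0939170651
Gap between inputs: 5.676e-03; correction applied: +0.0008108028.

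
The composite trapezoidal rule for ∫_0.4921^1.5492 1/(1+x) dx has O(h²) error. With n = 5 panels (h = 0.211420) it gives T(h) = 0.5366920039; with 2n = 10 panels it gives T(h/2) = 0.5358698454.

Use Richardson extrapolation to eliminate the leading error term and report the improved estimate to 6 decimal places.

0.535596

Method order is 2; weight 2^2 = 4.
4·0.5358698454 − 0.5366920039 = 1.6067873777
Denominator 4 − 1 = 3.
Result: 0.5355957926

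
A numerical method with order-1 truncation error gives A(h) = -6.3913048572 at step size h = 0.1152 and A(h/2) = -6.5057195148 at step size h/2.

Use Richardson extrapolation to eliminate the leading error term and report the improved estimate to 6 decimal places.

r = 1: numerator weight 2, denominator 1.
2^1 × A(h/2) = -13.0114390296; minus A(h) gives -6.6201341724.
Denominator 2 − 1 = 1.
Extrapolated: (-6.6201341724) / 1 = -6.6201341724
Correction |R − A(h/2)| = 1.144e-01; gap |A(h/2) − A(h)| = 1.144e-01.

-6.620134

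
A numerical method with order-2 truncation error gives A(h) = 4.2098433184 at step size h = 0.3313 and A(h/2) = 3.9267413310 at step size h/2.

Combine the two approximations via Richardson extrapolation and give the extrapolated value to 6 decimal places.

Error is O(h^2); halving h shrinks it by 2^2 = 4.
4*3.9267413310 = 15.7069653240; subtract 4.2098433184 → 11.4971220056
Extrapolated: 11.4971220056 / 3 = 3.8323740019

3.832374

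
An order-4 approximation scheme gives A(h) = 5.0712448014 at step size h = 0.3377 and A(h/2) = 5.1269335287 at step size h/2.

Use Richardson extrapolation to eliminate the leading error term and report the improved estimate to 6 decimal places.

5.130646

The method has order 4: 2^4 = 16.
16×5.1269335287 = 82.0309364592; 82.0309364592 − 5.0712448014 = 76.9596916578
R = 76.9596916578/15 = 5.1306461105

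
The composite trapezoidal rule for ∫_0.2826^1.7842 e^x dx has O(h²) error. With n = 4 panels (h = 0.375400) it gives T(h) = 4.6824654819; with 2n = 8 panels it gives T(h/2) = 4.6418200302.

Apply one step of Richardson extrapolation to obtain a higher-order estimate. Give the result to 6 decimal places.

4.628272

With r = 2 the leading error scales as h^2, so the weight is 2^2 = 4.
4·4.6418200302 = 18.5672801208; 18.5672801208 − 4.6824654819 = 13.8848146389
R = 13.8848146389/3 = 4.6282715463
Shift from A(h/2): −0.0135484839.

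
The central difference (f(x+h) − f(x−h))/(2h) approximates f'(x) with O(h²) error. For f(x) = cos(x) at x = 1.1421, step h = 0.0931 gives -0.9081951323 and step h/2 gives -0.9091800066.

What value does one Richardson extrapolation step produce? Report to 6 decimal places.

-0.909508

With r = 2 the leading error scales as h^2, so the weight is 2^2 = 4.
4 × (-0.9091800066) = -3.6367200264; (-3.6367200264) − (-0.9081951323) = -2.7285248941
Denominator 4 − 1 = 3.
So the Richardson estimate is -0.9095082980.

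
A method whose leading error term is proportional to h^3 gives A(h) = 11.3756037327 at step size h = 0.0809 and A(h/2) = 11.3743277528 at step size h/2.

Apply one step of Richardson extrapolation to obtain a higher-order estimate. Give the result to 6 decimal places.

The method has order 3: 2^3 = 8.
8 × 11.3743277528 = 90.9946220224; subtract 11.3756037327 → 79.6190182897
(8 × 11.3743277528 − 11.3756037327)/(8 − 1) = 11.3741454700
Correction |R − A(h/2)| = 1.823e-04; gap |A(h/2) − A(h)| = 1.276e-03.

11.374145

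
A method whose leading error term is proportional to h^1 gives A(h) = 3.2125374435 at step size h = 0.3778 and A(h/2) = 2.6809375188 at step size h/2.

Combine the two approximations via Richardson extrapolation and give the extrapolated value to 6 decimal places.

The method has order 1: 2^1 = 2.
2*2.6809375188 − 3.2125374435 = 2.1493375941
(2*2.6809375188 − 3.2125374435)/(2 − 1) = 2.1493375941

2.149338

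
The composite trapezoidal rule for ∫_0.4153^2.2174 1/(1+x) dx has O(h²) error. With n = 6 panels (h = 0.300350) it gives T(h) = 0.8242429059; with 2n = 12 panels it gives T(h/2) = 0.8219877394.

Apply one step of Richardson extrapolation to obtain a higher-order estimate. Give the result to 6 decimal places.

Order 2 gives 2^r = 4 and 2^r − 1 = 3.
Difference of the inputs: 0.8219877394 − 0.8242429059 = -0.0022551665
Divide by 2^2 − 1 = 3: (-0.0022551665)/3 = -0.0007517222
R = A(h/2) + (A(h/2) − A(h))/3 = 0.8219877394 − 0.0007517222 = 0.8212360172

0.821236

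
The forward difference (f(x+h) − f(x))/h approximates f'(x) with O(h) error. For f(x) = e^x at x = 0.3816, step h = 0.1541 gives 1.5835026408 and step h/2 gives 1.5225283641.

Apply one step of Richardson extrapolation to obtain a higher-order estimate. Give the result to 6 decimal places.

Error is O(h^1); halving h shrinks it by 2^1 = 2.
2×1.5225283641 − 1.5835026408 = 1.4615540874
Divide by 2^1 − 1 = 1.
Result: 1.4615540874

1.461554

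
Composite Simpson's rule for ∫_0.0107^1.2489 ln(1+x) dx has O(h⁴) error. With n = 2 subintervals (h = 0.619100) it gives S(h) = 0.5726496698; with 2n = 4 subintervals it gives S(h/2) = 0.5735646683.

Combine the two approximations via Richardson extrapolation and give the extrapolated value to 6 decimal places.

Error is O(h^4); halving h shrinks it by 2^4 = 16.
Top: 16(0.5735646683) − (0.5726496698) = 8.6043850230
Divide by 2^4 − 1 = 15.
(16·0.5735646683 − 0.5726496698)/(16 − 1) = 0.5736256682
Shift from A(h/2): +0.0000609999.

0.573626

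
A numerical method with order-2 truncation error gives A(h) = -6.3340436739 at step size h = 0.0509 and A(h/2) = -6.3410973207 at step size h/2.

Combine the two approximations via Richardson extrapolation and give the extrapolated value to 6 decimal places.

-6.343449

Method order is 2; weight 2^2 = 4.
Top: 4(-6.3410973207) − (-6.3340436739) = -19.0303456089
Divide by 2^2 − 1 = 3.
(4 × (-6.3410973207) − (-6.3340436739))/(4 − 1) = -6.3434485363
Shift from A(h/2): −0.0023512156.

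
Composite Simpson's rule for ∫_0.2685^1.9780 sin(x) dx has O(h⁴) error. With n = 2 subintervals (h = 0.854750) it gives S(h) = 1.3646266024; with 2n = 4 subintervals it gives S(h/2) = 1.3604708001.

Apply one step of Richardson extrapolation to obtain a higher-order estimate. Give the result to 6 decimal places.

Order 4 gives 2^r = 16 and 2^r − 1 = 15.
16×1.3604708001 = 21.7675328016; subtract 1.3646266024 → 20.4029061992
Divide by 2^4 − 1 = 15.
Extrapolated: 20.4029061992 / 15 = 1.3601937466

1.360194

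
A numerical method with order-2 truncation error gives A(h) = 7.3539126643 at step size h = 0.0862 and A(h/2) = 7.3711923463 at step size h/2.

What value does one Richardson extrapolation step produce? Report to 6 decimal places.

7.376952

The method has order 2: 2^2 = 4.
4*7.3711923463 = 29.4847693852; 29.4847693852 − 7.3539126643 = 22.1308567209
Denominator 4 − 1 = 3.
Extrapolated: 22.1308567209 / 3 = 7.3769522403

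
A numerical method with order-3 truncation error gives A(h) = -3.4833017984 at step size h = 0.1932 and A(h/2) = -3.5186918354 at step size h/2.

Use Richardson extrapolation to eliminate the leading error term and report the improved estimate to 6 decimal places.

Leading term ∝ h^3; use weight 8 = 2^3.
Numerator 8*A(h/2) − A(h) = 8*(-3.5186918354) − (-3.4833017984) = -24.6662328848
(-24.6662328848) ÷ 7 = -3.5237475550
Shift from A(h/2): −0.0050557196.

-3.523748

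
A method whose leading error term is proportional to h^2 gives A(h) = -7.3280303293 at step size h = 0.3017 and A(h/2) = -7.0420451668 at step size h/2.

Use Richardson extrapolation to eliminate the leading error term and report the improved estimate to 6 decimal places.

-6.946717

Order 2 gives 2^r = 4 and 2^r − 1 = 3.
2^2·A(h/2) = -28.1681806672; minus A(h) gives -20.8401503379.
Divide by 2^2 − 1 = 3.
So the Richardson estimate is -6.9467167793.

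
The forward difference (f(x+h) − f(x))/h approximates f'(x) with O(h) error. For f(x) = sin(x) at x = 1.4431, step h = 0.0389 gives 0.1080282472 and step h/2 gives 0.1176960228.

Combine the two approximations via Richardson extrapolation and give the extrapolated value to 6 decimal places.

Method order is 1; weight 2^1 = 2.
2^1 × A(h/2) = 0.2353920456; minus A(h) gives 0.1273637984.
R = 0.1273637984/1 = 0.1273637984
Correction |R − A(h/2)| = 9.668e-03; gap |A(h/2) − A(h)| = 9.668e-03.

0.127364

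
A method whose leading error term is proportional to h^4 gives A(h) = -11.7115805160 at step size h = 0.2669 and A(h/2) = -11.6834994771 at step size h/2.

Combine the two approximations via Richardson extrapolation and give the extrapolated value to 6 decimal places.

Method order is 4; weight 2^4 = 16.
Numerator 16·A(h/2) − A(h) = 16·(-11.6834994771) − (-11.7115805160) = -175.2244111176
Divide by 2^4 − 1 = 15.
R = (-175.2244111176)/15 = -11.6816274078
Correction |R − A(h/2)| = 1.872e-03; gap |A(h/2) − A(h)| = 2.808e-02.

-11.681627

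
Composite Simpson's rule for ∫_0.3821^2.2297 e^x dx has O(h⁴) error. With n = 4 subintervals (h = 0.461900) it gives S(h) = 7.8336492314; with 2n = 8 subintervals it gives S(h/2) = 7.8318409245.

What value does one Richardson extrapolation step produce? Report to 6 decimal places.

The method has order 4: 2^4 = 16.
Weighted: 125.3094547920 − 7.8336492314 = 117.4758055606
117.4758055606 ÷ 15 = 7.8317203707
Gap between inputs: 1.808e-03; correction applied: −0.0001205538.

7.831720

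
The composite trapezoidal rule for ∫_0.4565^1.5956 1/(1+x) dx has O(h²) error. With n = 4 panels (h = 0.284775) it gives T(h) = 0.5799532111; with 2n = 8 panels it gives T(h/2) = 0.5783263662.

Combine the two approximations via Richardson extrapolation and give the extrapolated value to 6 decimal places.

Error is O(h^2); halving h shrinks it by 2^2 = 4.
Top: 4(0.5783263662) − (0.5799532111) = 1.7333522537
Extrapolated: 1.7333522537 / 3 = 0.5777840846

0.577784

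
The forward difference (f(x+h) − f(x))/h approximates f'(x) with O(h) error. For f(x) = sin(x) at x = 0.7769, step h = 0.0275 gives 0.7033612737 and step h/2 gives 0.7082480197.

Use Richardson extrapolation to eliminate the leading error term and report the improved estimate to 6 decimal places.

Leading term ∝ h^1; use weight 2 = 2^1.
Numerator 2·A(h/2) − A(h) = 2·0.7082480197 − 0.7033612737 = 0.7131347657
(2·0.7082480197 − 0.7033612737)/(2 − 1) = 0.7131347657

0.713135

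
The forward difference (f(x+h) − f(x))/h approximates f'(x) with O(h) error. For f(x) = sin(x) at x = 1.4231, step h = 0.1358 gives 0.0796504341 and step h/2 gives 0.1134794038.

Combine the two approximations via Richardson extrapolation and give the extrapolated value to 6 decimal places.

0.147308

Error is O(h^1); halving h shrinks it by 2^1 = 2.
2*0.1134794038 − 0.0796504341 = 0.1473083735
Divide by 2^1 − 1 = 1.
R = 0.1473083735/1 = 0.1473083735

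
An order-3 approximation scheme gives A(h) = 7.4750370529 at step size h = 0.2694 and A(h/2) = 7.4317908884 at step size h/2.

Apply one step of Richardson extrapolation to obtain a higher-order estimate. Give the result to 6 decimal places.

7.425613

r = 3, so 2^r = 8.
A(h/2) − A(h) = 7.4317908884 − 7.4750370529 = -0.0432461645
Correction (A(h/2) − A(h))/(8 − 1) = (-0.0432461645)/7 = -0.0061780235
R = A(h/2) + (A(h/2) − A(h))/7 = 7.4317908884 − 0.0061780235 = 7.4256128649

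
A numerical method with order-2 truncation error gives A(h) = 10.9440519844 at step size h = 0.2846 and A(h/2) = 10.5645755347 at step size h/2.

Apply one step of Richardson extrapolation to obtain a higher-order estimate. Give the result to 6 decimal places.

10.438083

Method order is 2; weight 2^2 = 4.
Top: 4(10.5645755347) − (10.9440519844) = 31.3142501544
31.3142501544 ÷ 3 = 10.4380833848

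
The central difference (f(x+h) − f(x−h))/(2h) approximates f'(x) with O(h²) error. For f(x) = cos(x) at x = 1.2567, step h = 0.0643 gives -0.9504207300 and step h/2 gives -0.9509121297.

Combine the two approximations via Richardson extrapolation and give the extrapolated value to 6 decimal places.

-0.951076

Error is O(h^2); halving h shrinks it by 2^2 = 4.
Numerator 4×A(h/2) − A(h) = 4×(-0.9509121297) − (-0.9504207300) = -2.8532277888
R = (-2.8532277888)/3 = -0.9510759296
Shift from A(h/2): −0.0001637999.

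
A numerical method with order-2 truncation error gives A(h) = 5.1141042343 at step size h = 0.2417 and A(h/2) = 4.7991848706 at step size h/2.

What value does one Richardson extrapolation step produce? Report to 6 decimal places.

4.694212

With r = 2 the leading error scales as h^2, so the weight is 2^2 = 4.
Numerator 4×A(h/2) − A(h) = 4×4.7991848706 − 5.1141042343 = 14.0826352481
14.0826352481 ÷ 3 = 4.6942117494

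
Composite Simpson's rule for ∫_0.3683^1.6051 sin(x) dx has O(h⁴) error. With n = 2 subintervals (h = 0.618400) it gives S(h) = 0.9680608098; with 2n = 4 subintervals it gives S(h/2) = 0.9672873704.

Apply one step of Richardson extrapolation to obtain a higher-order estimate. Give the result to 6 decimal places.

0.967236

Order 4 gives 2^r = 16 and 2^r − 1 = 15.
Weighted: 15.4765979264 − 0.9680608098 = 14.5085371166
Extrapolated: 14.5085371166 / 15 = 0.9672358078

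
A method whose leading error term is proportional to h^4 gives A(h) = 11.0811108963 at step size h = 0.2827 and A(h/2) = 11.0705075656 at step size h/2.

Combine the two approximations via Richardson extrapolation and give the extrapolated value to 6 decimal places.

11.069801

With r = 4 the leading error scales as h^4, so the weight is 2^4 = 16.
2^4×A(h/2) = 177.1281210496; minus A(h) gives 166.0470101533.
Denominator 16 − 1 = 15.
R = 166.0470101533/15 = 11.0698006769
Correction |R − A(h/2)| = 7.069e-04; gap |A(h/2) − A(h)| = 1.060e-02.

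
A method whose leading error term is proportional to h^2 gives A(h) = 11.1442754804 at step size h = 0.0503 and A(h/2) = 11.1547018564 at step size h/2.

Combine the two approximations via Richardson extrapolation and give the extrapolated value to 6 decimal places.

11.158177

The method has order 2: 2^2 = 4.
4·11.1547018564 = 44.6188074256; 44.6188074256 − 11.1442754804 = 33.4745319452
Denominator 4 − 1 = 3.
(4·11.1547018564 − 11.1442754804)/(4 − 1) = 11.1581773151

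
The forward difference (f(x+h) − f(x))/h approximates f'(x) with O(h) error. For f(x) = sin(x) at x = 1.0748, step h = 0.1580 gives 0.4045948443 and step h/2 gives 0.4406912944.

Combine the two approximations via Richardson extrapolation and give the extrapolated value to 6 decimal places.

0.476788

r = 1, so 2^r = 2.
Weighted: 0.8813825888 − 0.4045948443 = 0.4767877445
R = 0.4767877445/1 = 0.4767877445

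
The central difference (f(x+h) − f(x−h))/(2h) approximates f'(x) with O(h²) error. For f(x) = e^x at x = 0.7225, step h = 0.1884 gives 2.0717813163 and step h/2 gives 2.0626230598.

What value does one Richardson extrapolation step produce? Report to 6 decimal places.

2.059570

r = 2: numerator weight 4, denominator 3.
Top: 4(2.0626230598) − (2.0717813163) = 6.1787109229
6.1787109229 ÷ 3 = 2.0595703076
Gap between inputs: 9.158e-03; correction applied: −0.0030527522.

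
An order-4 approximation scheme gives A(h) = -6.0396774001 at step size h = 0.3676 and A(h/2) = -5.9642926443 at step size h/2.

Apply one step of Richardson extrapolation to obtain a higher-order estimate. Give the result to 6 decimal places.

-5.959267

Error is O(h^4); halving h shrinks it by 2^4 = 16.
A(h/2) − A(h) = -5.9642926443 − (-6.0396774001) = 0.0753847558
Correction (A(h/2) − A(h))/(16 − 1) = 0.0753847558/15 = 0.0050256504
R = A(h/2) + (A(h/2) − A(h))/15 = -5.9642926443 + 0.0050256504 = -5.9592669939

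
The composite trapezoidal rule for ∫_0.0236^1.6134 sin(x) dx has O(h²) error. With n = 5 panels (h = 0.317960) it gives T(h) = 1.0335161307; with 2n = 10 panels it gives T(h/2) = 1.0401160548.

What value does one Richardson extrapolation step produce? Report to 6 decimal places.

1.042316

With r = 2 the leading error scales as h^2, so the weight is 2^2 = 4.
Numerator 4*A(h/2) − A(h) = 4*1.0401160548 − 1.0335161307 = 3.1269480885
Divide by 2^2 − 1 = 3.
(4*1.0401160548 − 1.0335161307)/(4 − 1) = 1.0423160295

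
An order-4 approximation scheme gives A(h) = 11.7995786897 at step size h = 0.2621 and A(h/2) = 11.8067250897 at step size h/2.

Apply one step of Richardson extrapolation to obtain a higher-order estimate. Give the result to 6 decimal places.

11.807202

Error is O(h^4); halving h shrinks it by 2^4 = 16.
Weighted: 188.9076014352 − 11.7995786897 = 177.1080227455
R = 177.1080227455/15 = 11.8072015164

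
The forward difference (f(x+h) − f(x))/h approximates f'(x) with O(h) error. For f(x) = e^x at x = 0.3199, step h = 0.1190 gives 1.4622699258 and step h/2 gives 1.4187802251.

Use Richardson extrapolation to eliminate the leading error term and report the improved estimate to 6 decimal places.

1.375291

Order 1 gives 2^r = 2 and 2^r − 1 = 1.
2 × 1.4187802251 = 2.8375604502; subtract 1.4622699258 → 1.3752905244
Denominator 2 − 1 = 1.
(2 × 1.4187802251 − 1.4622699258)/(2 − 1) = 1.3752905244
Shift from A(h/2): −0.0434897007.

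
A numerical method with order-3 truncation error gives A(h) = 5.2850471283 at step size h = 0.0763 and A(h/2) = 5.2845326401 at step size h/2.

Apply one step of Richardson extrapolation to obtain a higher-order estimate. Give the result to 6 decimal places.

5.284459

Method order is 3; weight 2^3 = 8.
8·5.2845326401 = 42.2762611208; subtract 5.2850471283 → 36.9912139925
Extrapolated: 36.9912139925 / 7 = 5.2844591418
Shift from A(h/2): −0.0000734983.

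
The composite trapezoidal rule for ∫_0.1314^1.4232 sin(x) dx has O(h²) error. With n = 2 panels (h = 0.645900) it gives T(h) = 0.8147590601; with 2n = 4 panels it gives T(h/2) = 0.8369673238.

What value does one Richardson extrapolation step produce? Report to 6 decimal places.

r = 2: numerator weight 4, denominator 3.
4*0.8369673238 − 0.8147590601 = 2.5331102351
R = 2.5331102351/3 = 0.8443700784
Correction |R − A(h/2)| = 7.403e-03; gap |A(h/2) − A(h)| = 2.221e-02.

0.844370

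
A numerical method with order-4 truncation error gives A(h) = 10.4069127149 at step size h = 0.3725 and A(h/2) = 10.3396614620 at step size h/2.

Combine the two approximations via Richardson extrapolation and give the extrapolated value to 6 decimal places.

With r = 4 the leading error scales as h^4, so the weight is 2^4 = 16.
16 × 10.3396614620 − 10.4069127149 = 155.0276706771
Denominator 16 − 1 = 15.
R = 155.0276706771/15 = 10.3351780451

10.335178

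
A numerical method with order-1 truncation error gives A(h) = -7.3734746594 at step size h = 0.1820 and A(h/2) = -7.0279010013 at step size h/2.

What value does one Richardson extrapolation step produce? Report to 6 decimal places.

Leading term ∝ h^1; use weight 2 = 2^1.
Numerator 2·A(h/2) − A(h) = 2·(-7.0279010013) − (-7.3734746594) = -6.6823273432
Denominator 2 − 1 = 1.
(-6.6823273432) ÷ 1 = -6.6823273432
Shift from A(h/2): +0.3455736581.

-6.682327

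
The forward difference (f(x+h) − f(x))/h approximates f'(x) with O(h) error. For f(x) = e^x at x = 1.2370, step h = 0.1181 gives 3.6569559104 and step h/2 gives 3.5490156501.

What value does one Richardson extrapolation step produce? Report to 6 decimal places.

r = 1: numerator weight 2, denominator 1.
Numerator 2 × A(h/2) − A(h) = 2 × 3.5490156501 − 3.6569559104 = 3.4410753898
Extrapolated: 3.4410753898 / 1 = 3.4410753898

3.441075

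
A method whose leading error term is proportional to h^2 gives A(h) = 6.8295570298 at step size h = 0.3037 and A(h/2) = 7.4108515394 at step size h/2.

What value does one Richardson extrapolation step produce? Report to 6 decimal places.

Order 2 gives 2^r = 4 and 2^r − 1 = 3.
Numerator 4 × A(h/2) − A(h) = 4 × 7.4108515394 − 6.8295570298 = 22.8138491278
Denominator 4 − 1 = 3.
Extrapolated: 22.8138491278 / 3 = 7.6046163759
Shift from A(h/2): +0.1937648365.

7.604616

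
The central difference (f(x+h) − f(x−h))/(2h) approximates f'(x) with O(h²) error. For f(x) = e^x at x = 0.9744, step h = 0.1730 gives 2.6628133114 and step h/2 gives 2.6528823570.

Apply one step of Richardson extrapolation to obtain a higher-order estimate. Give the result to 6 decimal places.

The method has order 2: 2^2 = 4.
4*2.6528823570 = 10.6115294280; subtract 2.6628133114 → 7.9487161166
Denominator 4 − 1 = 3.
Result: 2.6495720389

2.649572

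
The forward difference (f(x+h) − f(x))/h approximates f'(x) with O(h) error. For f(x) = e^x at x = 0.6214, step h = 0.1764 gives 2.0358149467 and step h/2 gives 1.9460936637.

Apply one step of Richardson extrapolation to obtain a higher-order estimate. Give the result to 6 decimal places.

Order 1 gives 2^r = 2 and 2^r − 1 = 1.
Numerator 2*A(h/2) − A(h) = 2*1.9460936637 − 2.0358149467 = 1.8563723807
Divide by 2^1 − 1 = 1.
Extrapolated: 1.8563723807 / 1 = 1.8563723807
Gap between inputs: 8.972e-02; correction applied: −0.0897212830.

1.856372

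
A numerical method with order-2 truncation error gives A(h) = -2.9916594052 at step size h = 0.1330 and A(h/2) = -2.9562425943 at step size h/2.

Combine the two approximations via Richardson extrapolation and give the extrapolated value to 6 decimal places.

r = 2: numerator weight 4, denominator 3.
Top: 4(-2.9562425943) − (-2.9916594052) = -8.8333109720
Extrapolated: (-8.8333109720) / 3 = -2.9444369907

-2.944437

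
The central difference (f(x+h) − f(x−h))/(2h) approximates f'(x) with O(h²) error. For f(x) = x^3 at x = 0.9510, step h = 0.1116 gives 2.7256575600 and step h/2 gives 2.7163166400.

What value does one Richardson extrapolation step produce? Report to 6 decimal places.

2.713203

Method order is 2; weight 2^2 = 4.
4*2.7163166400 − 2.7256575600 = 8.1396090000
Denominator 4 − 1 = 3.
Extrapolated: 8.1396090000 / 3 = 2.7132030000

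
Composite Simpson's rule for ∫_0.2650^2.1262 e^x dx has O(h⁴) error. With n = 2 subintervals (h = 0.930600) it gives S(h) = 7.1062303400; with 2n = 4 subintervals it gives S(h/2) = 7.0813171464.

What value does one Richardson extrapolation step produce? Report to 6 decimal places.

The method has order 4: 2^4 = 16.
2^4·A(h/2) = 113.3010743424; minus A(h) gives 106.1948440024.
R = 106.1948440024/15 = 7.0796562668

7.079656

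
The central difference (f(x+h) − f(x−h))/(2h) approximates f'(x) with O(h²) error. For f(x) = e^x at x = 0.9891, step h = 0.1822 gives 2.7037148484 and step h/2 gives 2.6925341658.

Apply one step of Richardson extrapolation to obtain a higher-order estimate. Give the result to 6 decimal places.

2.688807

r = 2: numerator weight 4, denominator 3.
4 × 2.6925341658 = 10.7701366632; 10.7701366632 − 2.7037148484 = 8.0664218148
Denominator 4 − 1 = 3.
So the Richardson estimate is 2.6888072716.
Shift from A(h/2): −0.0037268942.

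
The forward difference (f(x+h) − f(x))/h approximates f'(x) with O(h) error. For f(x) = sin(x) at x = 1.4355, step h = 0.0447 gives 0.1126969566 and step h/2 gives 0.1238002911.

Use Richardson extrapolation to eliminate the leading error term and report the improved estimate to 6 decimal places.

Error is O(h^1); halving h shrinks it by 2^1 = 2.
2^1·A(h/2) = 0.2476005822; minus A(h) gives 0.1349036256.
(2·0.1238002911 − 0.1126969566)/(2 − 1) = 0.1349036256

0.134904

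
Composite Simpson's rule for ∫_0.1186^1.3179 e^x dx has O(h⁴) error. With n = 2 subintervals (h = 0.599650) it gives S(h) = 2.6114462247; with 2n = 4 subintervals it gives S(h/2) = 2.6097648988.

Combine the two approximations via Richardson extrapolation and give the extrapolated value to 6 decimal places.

r = 4, so 2^r = 16.
Difference of the inputs: 2.6097648988 − 2.6114462247 = -0.0016813259
Correction (A(h/2) − A(h))/(16 − 1) = (-0.0016813259)/15 = -0.0001120884
R = A(h/2) + (A(h/2) − A(h))/15 = 2.6097648988 − 0.0001120884 = 2.6096528104

2.609653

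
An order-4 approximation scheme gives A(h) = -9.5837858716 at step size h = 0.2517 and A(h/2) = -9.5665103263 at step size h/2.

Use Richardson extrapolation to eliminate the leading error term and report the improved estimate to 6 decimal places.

-9.565359

Order 4 gives 2^r = 16 and 2^r − 1 = 15.
Top: 16(-9.5665103263) − (-9.5837858716) = -143.4803793492
(-143.4803793492) ÷ 15 = -9.5653586233
Gap between inputs: 1.728e-02; correction applied: +0.0011517030.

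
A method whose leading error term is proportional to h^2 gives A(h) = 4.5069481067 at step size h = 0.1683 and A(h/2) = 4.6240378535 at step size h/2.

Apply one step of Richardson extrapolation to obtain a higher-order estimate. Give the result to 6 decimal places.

4.663068

Leading term ∝ h^2; use weight 4 = 2^2.
Difference of the inputs: 4.6240378535 − 4.5069481067 = 0.1170897468
Divide by 2^2 − 1 = 3: 0.1170897468/3 = 0.0390299156
R = 4.6240378535 + 0.0390299156 = 4.6630677691
Correction |R − A(h/2)| = 3.903e-02; gap |A(h/2) − A(h)| = 1.171e-01.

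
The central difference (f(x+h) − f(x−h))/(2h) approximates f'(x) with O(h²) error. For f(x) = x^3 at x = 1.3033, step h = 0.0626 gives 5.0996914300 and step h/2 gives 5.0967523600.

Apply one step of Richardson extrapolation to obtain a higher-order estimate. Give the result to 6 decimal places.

Method order is 2; weight 2^2 = 4.
Weighted: 20.3870094400 − 5.0996914300 = 15.2873180100
(4 × 5.0967523600 − 5.0996914300)/(4 − 1) = 5.0957726700

5.095773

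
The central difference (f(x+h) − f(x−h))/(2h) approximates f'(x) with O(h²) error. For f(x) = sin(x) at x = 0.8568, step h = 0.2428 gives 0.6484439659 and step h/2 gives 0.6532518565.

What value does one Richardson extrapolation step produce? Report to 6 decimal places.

0.654854

Leading term ∝ h^2; use weight 4 = 2^2.
Top: 4(0.6532518565) − (0.6484439659) = 1.9645634601
R = 1.9645634601/3 = 0.6548544867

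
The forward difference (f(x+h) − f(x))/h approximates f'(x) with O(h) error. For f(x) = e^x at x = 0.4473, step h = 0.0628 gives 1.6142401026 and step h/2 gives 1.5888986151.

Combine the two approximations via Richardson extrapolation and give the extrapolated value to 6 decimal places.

1.563557

With r = 1 the leading error scales as h^1, so the weight is 2^1 = 2.
A(h/2) − A(h) = 1.5888986151 − 1.6142401026 = -0.0253414875
Correction (A(h/2) − A(h))/(2 − 1) = (-0.0253414875)/1 = -0.0253414875
R = 1.5888986151 − 0.0253414875 = 1.5635571276
Shift from A(h/2): −0.0253414875.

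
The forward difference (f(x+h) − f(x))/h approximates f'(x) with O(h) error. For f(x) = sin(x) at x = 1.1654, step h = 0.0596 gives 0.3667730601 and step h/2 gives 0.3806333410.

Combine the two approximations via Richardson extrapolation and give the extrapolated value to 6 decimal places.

Method order is 1; weight 2^1 = 2.
Weighted: 0.7612666820 − 0.3667730601 = 0.3944936219
Denominator 2 − 1 = 1.
R = 0.3944936219/1 = 0.3944936219

0.394494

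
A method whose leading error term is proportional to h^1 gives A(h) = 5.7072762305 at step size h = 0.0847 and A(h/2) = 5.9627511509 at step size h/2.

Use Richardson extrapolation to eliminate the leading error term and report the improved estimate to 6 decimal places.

6.218226

The method has order 1: 2^1 = 2.
Top: 2(5.9627511509) − (5.7072762305) = 6.2182260713
Extrapolated: 6.2182260713 / 1 = 6.2182260713
Correction |R − A(h/2)| = 2.555e-01; gap |A(h/2) − A(h)| = 2.555e-01.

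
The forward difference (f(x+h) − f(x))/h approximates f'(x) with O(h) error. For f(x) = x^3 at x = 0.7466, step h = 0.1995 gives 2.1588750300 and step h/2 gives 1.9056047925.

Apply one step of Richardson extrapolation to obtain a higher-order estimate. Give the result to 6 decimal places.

1.652335

The method has order 1: 2^1 = 2.
2×1.9056047925 = 3.8112095850; 3.8112095850 − 2.1588750300 = 1.6523345550
Extrapolated: 1.6523345550 / 1 = 1.6523345550
Shift from A(h/2): −0.2532702375.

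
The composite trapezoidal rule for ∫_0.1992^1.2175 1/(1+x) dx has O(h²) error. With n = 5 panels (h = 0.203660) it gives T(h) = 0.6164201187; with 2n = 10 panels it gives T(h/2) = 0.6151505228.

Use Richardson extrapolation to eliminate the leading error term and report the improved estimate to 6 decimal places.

Method order is 2; weight 2^2 = 4.
4×0.6151505228 = 2.4606020912; subtract 0.6164201187 → 1.8441819725
(4×0.6151505228 − 0.6164201187)/(4 − 1) = 0.6147273242

0.614727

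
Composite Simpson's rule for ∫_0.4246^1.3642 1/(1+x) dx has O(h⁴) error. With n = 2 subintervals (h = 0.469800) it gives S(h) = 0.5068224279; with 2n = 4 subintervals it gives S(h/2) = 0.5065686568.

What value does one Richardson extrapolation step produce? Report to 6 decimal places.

Order 4 gives 2^r = 16 and 2^r − 1 = 15.
A(h/2) − A(h) = 0.5065686568 − 0.5068224279 = -0.0002537711
Correction (A(h/2) − A(h))/(16 − 1) = (-0.0002537711)/15 = -0.0000169181
R = A(h/2) + (A(h/2) − A(h))/15 = 0.5065686568 − 0.0000169181 = 0.5065517387
Gap between inputs: 2.538e-04; correction applied: −0.0000169181.

0.506552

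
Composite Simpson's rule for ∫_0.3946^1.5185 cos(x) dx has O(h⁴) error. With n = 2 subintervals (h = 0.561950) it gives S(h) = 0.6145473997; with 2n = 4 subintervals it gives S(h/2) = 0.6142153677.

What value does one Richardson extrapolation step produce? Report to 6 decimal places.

0.614193

Order 4 gives 2^r = 16 and 2^r − 1 = 15.
16*0.6142153677 − 0.6145473997 = 9.2128984835
R = 9.2128984835/15 = 0.6141932322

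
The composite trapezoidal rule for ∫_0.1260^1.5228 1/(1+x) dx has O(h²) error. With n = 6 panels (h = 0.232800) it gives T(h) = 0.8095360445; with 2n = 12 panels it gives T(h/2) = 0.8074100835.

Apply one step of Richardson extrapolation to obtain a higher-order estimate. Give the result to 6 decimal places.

0.806701

Error is O(h^2); halving h shrinks it by 2^2 = 4.
Difference of the inputs: 0.8074100835 − 0.8095360445 = -0.0021259610
Correction (A(h/2) − A(h))/(4 − 1) = (-0.0021259610)/3 = -0.0007086537
R = A(h/2) + (A(h/2) − A(h))/3 = 0.8074100835 − 0.0007086537 = 0.8067014298
Gap between inputs: 2.126e-03; correction applied: −0.0007086537.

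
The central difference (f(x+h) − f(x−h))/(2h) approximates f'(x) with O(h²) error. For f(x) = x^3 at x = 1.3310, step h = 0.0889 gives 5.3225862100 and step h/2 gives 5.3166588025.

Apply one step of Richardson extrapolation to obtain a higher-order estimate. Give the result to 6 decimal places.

The method has order 2: 2^2 = 4.
2^2×A(h/2) = 21.2666352100; minus A(h) gives 15.9440490000.
(4×5.3166588025 − 5.3225862100)/(4 − 1) = 5.3146830000
Gap between inputs: 5.927e-03; correction applied: −0.0019758025.

5.314683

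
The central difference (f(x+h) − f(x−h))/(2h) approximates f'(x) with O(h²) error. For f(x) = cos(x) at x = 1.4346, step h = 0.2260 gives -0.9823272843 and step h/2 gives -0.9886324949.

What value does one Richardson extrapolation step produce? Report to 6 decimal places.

-0.990734

Method order is 2; weight 2^2 = 4.
Top: 4(-0.9886324949) − (-0.9823272843) = -2.9722026953
(4×(-0.9886324949) − (-0.9823272843))/(4 − 1) = -0.9907342318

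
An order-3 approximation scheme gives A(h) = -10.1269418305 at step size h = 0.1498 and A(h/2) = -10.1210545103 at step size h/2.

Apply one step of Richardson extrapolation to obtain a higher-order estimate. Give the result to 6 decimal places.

-10.120213

Method order is 3; weight 2^3 = 8.
2^3*A(h/2) = -80.9684360824; minus A(h) gives -70.8414942519.
Divide by 2^3 − 1 = 7.
(8*(-10.1210545103) − (-10.1269418305))/(8 − 1) = -10.1202134646
Gap between inputs: 5.887e-03; correction applied: +0.0008410457.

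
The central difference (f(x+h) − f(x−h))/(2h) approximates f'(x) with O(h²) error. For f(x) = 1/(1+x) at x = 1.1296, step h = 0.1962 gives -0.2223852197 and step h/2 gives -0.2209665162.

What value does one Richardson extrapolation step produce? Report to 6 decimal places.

r = 2, so 2^r = 4.
Top: 4(-0.2209665162) − (-0.2223852197) = -0.6614808451
R = (-0.6614808451)/3 = -0.2204936150
Shift from A(h/2): +0.0004729012.

-0.220494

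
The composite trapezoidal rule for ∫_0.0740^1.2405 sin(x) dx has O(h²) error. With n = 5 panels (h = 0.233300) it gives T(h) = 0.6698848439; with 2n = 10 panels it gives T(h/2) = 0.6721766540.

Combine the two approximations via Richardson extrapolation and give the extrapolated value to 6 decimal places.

Method order is 2; weight 2^2 = 4.
Difference of the inputs: 0.6721766540 − 0.6698848439 = 0.0022918101
Correction (A(h/2) − A(h))/(4 − 1) = 0.0022918101/3 = 0.0007639367
R = A(h/2) + (A(h/2) − A(h))/3 = 0.6721766540 + 0.0007639367 = 0.6729405907

0.672941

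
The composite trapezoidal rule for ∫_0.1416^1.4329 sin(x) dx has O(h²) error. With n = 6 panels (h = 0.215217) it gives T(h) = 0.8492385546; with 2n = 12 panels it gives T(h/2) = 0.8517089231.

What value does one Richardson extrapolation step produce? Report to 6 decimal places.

0.852532

r = 2: numerator weight 4, denominator 3.
4*0.8517089231 − 0.8492385546 = 2.5575971378
Denominator 4 − 1 = 3.
2.5575971378 ÷ 3 = 0.8525323793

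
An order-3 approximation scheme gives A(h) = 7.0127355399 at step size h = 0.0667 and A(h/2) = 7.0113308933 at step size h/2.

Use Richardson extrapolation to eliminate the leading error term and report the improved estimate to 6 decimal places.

7.011130

r = 3, so 2^r = 8.
Weighted: 56.0906471464 − 7.0127355399 = 49.0779116065
Divide by 2^3 − 1 = 7.
So the Richardson estimate is 7.0111302295.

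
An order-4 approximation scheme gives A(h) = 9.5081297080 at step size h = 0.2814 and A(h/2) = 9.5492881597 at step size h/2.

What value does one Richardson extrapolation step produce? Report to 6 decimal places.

The method has order 4: 2^4 = 16.
A(h/2) − A(h) = 9.5492881597 − 9.5081297080 = 0.0411584517
Correction (A(h/2) − A(h))/(16 − 1) = 0.0411584517/15 = 0.0027438968
R = A(h/2) + (A(h/2) − A(h))/15 = 9.5492881597 + 0.0027438968 = 9.5520320565

9.552032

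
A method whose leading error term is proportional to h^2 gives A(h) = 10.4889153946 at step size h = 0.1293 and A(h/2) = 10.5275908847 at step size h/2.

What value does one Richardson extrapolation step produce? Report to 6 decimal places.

10.540483

Method order is 2; weight 2^2 = 4.
Top: 4(10.5275908847) − (10.4889153946) = 31.6214481442
31.6214481442 ÷ 3 = 10.5404827147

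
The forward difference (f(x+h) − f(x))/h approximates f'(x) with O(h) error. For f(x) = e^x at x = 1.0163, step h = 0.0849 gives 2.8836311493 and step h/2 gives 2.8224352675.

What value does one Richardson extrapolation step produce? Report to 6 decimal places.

Error is O(h^1); halving h shrinks it by 2^1 = 2.
Top: 2(2.8224352675) − (2.8836311493) = 2.7612393857
Divide by 2^1 − 1 = 1.
(2×2.8224352675 − 2.8836311493)/(2 − 1) = 2.7612393857
Correction |R − A(h/2)| = 6.120e-02; gap |A(h/2) − A(h)| = 6.120e-02.

2.761239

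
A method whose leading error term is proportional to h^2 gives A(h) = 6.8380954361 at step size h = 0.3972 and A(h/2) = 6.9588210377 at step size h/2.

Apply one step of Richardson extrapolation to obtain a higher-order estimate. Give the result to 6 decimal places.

The method has order 2: 2^2 = 4.
Difference of the inputs: 6.9588210377 − 6.8380954361 = 0.1207256016
Divide by 2^2 − 1 = 3: 0.1207256016/3 = 0.0402418672
R = A(h/2) + (A(h/2) − A(h))/3 = 6.9588210377 + 0.0402418672 = 6.9990629049

6.999063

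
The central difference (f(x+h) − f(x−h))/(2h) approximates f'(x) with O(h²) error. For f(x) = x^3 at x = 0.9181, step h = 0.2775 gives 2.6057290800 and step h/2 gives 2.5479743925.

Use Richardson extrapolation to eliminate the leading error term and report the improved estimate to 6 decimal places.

2.528723

r = 2, so 2^r = 4.
4 × 2.5479743925 = 10.1918975700; subtract 2.6057290800 → 7.5861684900
(4 × 2.5479743925 − 2.6057290800)/(4 − 1) = 2.5287228300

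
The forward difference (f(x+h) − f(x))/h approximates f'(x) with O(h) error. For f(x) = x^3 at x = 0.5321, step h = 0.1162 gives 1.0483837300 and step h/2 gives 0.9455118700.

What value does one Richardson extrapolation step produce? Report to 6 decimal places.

Order 1 gives 2^r = 2 and 2^r − 1 = 1.
2*0.9455118700 = 1.8910237400; subtract 1.0483837300 → 0.8426400100
Denominator 2 − 1 = 1.
0.8426400100 ÷ 1 = 0.8426400100

0.842640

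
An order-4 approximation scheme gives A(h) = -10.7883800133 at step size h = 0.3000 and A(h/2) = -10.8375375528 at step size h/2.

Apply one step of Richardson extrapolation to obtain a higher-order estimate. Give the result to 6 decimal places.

r = 4, so 2^r = 16.
2^4·A(h/2) = -173.4006008448; minus A(h) gives -162.6122208315.
R = (-162.6122208315)/15 = -10.8408147221
Correction |R − A(h/2)| = 3.277e-03; gap |A(h/2) − A(h)| = 4.916e-02.

-10.840815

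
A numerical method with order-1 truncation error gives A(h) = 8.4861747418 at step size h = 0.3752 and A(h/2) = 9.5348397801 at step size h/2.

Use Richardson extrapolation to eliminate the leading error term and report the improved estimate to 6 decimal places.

10.583505

r = 1: numerator weight 2, denominator 1.
Top: 2(9.5348397801) − (8.4861747418) = 10.5835048184
(2·9.5348397801 − 8.4861747418)/(2 − 1) = 10.5835048184
Shift from A(h/2): +1.0486650383.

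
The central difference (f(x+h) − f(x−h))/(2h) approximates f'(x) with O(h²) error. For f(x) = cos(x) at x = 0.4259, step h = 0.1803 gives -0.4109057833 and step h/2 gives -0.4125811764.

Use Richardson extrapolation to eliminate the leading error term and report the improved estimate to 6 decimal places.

-0.413140

Order 2 gives 2^r = 4 and 2^r − 1 = 3.
2^2×A(h/2) = -1.6503247056; minus A(h) gives -1.2394189223.
Divide by 2^2 − 1 = 3.
Result: -0.4131396408
Correction |R − A(h/2)| = 5.585e-04; gap |A(h/2) − A(h)| = 1.675e-03.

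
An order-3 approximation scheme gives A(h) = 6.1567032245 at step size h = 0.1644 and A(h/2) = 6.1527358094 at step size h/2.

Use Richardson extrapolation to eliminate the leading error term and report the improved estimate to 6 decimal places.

r = 3, so 2^r = 8.
Numerator 8·A(h/2) − A(h) = 8·6.1527358094 − 6.1567032245 = 43.0651832507
Extrapolated: 43.0651832507 / 7 = 6.1521690358
Gap between inputs: 3.967e-03; correction applied: −0.0005667736.

6.152169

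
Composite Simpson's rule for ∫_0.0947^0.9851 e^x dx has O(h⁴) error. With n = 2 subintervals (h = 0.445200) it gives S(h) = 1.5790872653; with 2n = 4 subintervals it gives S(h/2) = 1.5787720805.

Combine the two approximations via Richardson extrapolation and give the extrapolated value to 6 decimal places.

Leading term ∝ h^4; use weight 16 = 2^4.
16*1.5787720805 − 1.5790872653 = 23.6812660227
Denominator 16 − 1 = 15.
Result: 1.5787510682

1.578751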